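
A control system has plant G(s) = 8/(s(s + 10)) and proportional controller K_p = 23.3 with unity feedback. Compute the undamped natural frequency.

With unity feedback the closed-loop characteristic equation is s² + 10s + 23.3·8 = s² + 10s + 186.4 = 0.
Matching s² + 2ζω_n s + ω_n²: ω_n = √186.4 = 13.65 rad/s and 2ζω_n = 10, so ζ = 10/(2·13.65) = 0.366.

ω_n = 13.7 rad/s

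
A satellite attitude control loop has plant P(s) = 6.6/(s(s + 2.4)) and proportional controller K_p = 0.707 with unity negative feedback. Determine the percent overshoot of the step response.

From 1 + K_pP(s) = 0: s² + 2.4s + 4.666 = 0 ⇒ ω_n = 2.16, ζ = 0.5555.
%OS = 100·exp(−πζ/√(1−ζ²)) = 100·exp(−π·0.5555/√0.6914) = 12.3%.

12.3%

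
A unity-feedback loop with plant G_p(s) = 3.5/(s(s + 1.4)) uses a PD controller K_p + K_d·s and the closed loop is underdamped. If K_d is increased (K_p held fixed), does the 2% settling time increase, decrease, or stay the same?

decrease

Characteristic equation s² + (1.4 + 3.5K_d)s + 3.5K_p = 0: raising K_d increases ζω_n = (1.4+3.5K_d)/2 while the loop stays underdamped, so T_s ≈ 4/(ζω_n) decreases.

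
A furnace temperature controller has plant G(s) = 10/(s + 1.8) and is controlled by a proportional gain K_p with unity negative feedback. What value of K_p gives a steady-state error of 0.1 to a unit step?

The loop is type 0, so e_ss(step) = 1/(1 + K_pos) with K_pos = K_p·G(0).
G(0) = 5.556. Require 1/(1 + K_p·5.556) = 0.1, so 1 + 5.556·K_p = 10.
K_p = (10 − 1)/5.556 = 1.62.

K_p = 1.62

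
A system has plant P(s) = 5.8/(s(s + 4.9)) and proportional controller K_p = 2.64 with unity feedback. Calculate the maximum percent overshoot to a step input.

8.02%

Closed-loop characteristic equation: s² + 4.9s + 15.31 = 0, so ω_n = 3.913 rad/s and ζ = 4.9/(2·3.913) = 0.6261.
%OS = 100·exp(−πζ/√(1−ζ²)) = 100·exp(−π·0.6261/√0.608) = 8.02%.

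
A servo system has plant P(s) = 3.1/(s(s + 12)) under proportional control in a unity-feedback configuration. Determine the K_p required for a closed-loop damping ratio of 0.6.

Closed-loop characteristic equation: s² + 12s + K_p·3.1 = 0.
So ω_n = √(3.1K_p) and 2ζω_n = 12, giving ζ = 12/(2√(3.1K_p)).
Setting ζ = 0.6: √(3.1K_p) = 12/(2·0.6) = 10, so K_p = 100/3.1 = 32.3.

K_p = 32.3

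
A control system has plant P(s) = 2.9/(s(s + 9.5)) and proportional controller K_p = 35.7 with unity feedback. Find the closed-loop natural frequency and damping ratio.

ω_n = 10.2 rad/s, ζ = 0.467

1 + K_p·P(s) = 0 gives s² + 9.5s + 103.5 = 0.
So ω_n² = 103.5 ⇒ ω_n = 10.17 rad/s, and ζ = 9.5/(2ω_n) = 0.467.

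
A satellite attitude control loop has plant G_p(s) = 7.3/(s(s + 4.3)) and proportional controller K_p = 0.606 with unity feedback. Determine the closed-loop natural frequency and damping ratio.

ω_n = 2.1 rad/s, ζ = 1.02

The closed-loop denominator is s(s+4.3) + 0.606·7.3 = s² + 4.3s + 4.424.
So ω_n² = 4.424 ⇒ ω_n = 2.103 rad/s, and ζ = 4.3/(2ω_n) = 1.02.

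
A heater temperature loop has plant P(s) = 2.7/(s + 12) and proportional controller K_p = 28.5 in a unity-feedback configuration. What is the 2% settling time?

Closed-loop transfer function: T(s) = K_p·P(s)/(1 + K_p·P(s)) = 76.95/(s + 12 + 76.95) = 76.95/(s + 88.95).
Time constant τ = 1/88.95 = 0.01124 s, so the 2% settling time is about 4τ = 0.045 s.

T_s ≈ 0.045 s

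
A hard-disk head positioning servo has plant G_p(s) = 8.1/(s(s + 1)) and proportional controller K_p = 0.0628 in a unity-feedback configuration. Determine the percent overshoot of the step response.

4.56%

The closed-loop denominator s² + 1s + 0.5087 gives ω_n = √0.5087 = 0.7132 and ζ = 1/(2ω_n) = 0.701.
%OS = 100·exp(−πζ/√(1−ζ²)) = 100·exp(−π·0.701/√0.5085) = 4.56%.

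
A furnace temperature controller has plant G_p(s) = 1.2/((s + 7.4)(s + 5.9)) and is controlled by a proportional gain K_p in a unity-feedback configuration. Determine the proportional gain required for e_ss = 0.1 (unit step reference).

For a type-0 loop with proportional control, e_ss = 1/(1 + K_p·G_p(0)).
G_p(0) = 0.02749. Require 1/(1 + K_p·0.02749) = 0.1, so 1 + 0.02749·K_p = 10.
K_p = (10 − 1)/0.02749 = 327.

K_p = 327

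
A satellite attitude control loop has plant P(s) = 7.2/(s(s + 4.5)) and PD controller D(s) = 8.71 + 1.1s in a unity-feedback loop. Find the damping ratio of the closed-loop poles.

ζ = 0.784

Forward path: (8.71 + 1.1s)·7.2/(s(s+4.5)). The closed-loop characteristic equation is s² + (4.5 + 7.2·1.1)s + 7.2·8.71 = 0.
That is s² + 12.42s + 62.71 = 0, so ω_n = 7.919 rad/s and ζ = 12.42/(2·7.919) = 0.7842.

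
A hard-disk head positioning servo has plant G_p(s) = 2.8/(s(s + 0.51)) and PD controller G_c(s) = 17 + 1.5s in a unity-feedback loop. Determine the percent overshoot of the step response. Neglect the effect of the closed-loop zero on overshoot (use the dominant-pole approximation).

Forward path: (17 + 1.5s)·2.8/(s(s+0.51)). The closed-loop characteristic equation is s² + (0.51 + 2.8·1.5)s + 2.8·17 = 0.
That is s² + 4.71s + 47.6 = 0, so ω_n = 6.899 rad/s and ζ = 4.71/(2·6.899) = 0.3413.
%OS = 100·exp(−πζ/√(1−ζ²)) = 32%.

32%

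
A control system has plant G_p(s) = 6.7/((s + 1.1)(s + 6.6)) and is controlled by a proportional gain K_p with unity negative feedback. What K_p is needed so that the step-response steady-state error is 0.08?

K_p = 12.5

The loop is type 0, so e_ss(step) = 1/(1 + K_pos) with K_pos = K_p·G_p(0).
G_p(0) = 0.9229. Require 1/(1 + K_p·0.9229) = 0.08, so 1 + 0.9229·K_p = 12.5.
K_p = (12.5 − 1)/0.9229 = 12.5.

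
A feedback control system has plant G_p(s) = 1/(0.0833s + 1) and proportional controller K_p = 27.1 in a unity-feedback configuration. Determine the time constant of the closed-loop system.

Closed loop: T(s) = K_p·G_p/(1+K_p·G_p) = 27.1/(0.0833s + 1 + 27.1), with pole at s = −(1 + 27.1)/0.0833 = −337.3.
Closed-loop time constant τ = 1/337.3 = 0.00296 s.

τ = 0.00296 s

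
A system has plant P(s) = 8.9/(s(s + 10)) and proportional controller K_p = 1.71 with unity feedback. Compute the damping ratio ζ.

ζ = 1.28

1 + K_p·P(s) = 0 gives s² + 10s + 15.22 = 0.
So ω_n² = 15.22 ⇒ ω_n = 3.901 rad/s, and ζ = 10/(2ω_n) = 1.28.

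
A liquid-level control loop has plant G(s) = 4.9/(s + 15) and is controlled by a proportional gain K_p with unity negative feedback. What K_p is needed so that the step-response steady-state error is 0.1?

K_p = 27.6

Steady-state error for a unit step on this type-0 loop is 1/(1 + K_p·G(0)).
G(0) = 0.3267. Require 1/(1 + K_p·0.3267) = 0.1, so 1 + 0.3267·K_p = 10.
K_p = (10 − 1)/0.3267 = 27.6.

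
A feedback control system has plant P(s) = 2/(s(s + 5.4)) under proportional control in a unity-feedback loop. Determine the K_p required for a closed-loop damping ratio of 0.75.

K_p = 6.48

Closed-loop characteristic equation: s² + 5.4s + K_p·2 = 0.
So ω_n = √(2K_p) and 2ζω_n = 5.4, giving ζ = 5.4/(2√(2K_p)).
Setting ζ = 0.75: √(2K_p) = 5.4/(2·0.75) = 3.6, so K_p = 12.96/2 = 6.48.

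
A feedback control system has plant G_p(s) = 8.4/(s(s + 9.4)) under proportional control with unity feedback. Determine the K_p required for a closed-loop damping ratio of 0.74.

K_p = 4.8

Closed-loop characteristic equation: s² + 9.4s + K_p·8.4 = 0.
So ω_n = √(8.4K_p) and 2ζω_n = 9.4, giving ζ = 9.4/(2√(8.4K_p)).
Setting ζ = 0.74: √(8.4K_p) = 9.4/(2·0.74) = 6.351, so K_p = 40.34/8.4 = 4.8.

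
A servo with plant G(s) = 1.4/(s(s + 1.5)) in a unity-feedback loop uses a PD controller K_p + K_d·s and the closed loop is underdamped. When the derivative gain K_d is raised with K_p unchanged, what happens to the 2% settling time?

Characteristic equation s² + (1.5 + 1.4K_d)s + 1.4K_p = 0: raising K_d increases ζω_n = (1.5+1.4K_d)/2 while the loop stays underdamped, so T_s ≈ 4/(ζω_n) decreases.

decrease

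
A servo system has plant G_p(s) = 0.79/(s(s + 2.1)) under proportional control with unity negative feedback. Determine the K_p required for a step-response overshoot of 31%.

From %OS = 100·exp(−πζ/√(1−ζ²)) = 31%, ζ = −ln(0.31)/√(π²+ln²(0.31)) = 0.3493.
Characteristic equation s² + 2.1s + 0.79K_p = 0 gives ζ = 2.1/(2√(0.79K_p)).
Setting ζ = 0.3493: √(0.79K_p) = 2.1/(2·0.3493) = 3.006, so K_p = 9.035/0.79 = 11.4.

K_p = 11.4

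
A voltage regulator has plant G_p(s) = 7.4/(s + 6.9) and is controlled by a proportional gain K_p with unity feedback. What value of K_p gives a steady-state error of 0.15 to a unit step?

For a type-0 loop with proportional control, e_ss = 1/(1 + K_p·G_p(0)).
G_p(0) = 1.072. Require 1/(1 + K_p·1.072) = 0.15, so 1 + 1.072·K_p = 6.667.
K_p = (6.667 − 1)/1.072 = 5.28.

K_p = 5.28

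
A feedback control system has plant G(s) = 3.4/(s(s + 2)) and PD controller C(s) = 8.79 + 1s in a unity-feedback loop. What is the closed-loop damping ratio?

Forward path: (8.79 + 1s)·3.4/(s(s+2)). The closed-loop characteristic equation is s² + (2 + 3.4·1)s + 3.4·8.79 = 0.
That is s² + 5.4s + 29.89 = 0, so ω_n = 5.467 rad/s and ζ = 5.4/(2·5.467) = 0.4939.

ζ = 0.494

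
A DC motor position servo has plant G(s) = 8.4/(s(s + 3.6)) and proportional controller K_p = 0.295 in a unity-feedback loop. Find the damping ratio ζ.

With unity feedback the closed-loop characteristic equation is s² + 3.6s + 0.295·8.4 = s² + 3.6s + 2.478 = 0.
Matching s² + 2ζω_n s + ω_n²: ω_n = √2.478 = 1.574 rad/s and 2ζω_n = 3.6, so ζ = 3.6/(2·1.574) = 1.14.

ζ = 1.14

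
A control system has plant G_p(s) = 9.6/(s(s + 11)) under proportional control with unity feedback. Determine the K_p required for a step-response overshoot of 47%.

From %OS = 100·exp(−πζ/√(1−ζ²)) = 47%, ζ = −ln(0.47)/√(π²+ln²(0.47)) = 0.2337.
Characteristic equation s² + 11s + 9.6K_p = 0 gives ζ = 11/(2√(9.6K_p)).
Setting ζ = 0.2337: √(9.6K_p) = 11/(2·0.2337) = 23.54, so K_p = 554/9.6 = 57.7.

K_p = 57.7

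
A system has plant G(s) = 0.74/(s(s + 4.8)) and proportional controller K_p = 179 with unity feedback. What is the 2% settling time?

T_s ≈ 1.67 s

The closed-loop denominator s² + 4.8s + 132.5 gives ω_n = √132.5 = 11.51 and ζ = 4.8/(2ω_n) = 0.2085.
2% settling time T_s ≈ 4/(ζω_n) = 4/2.4 = 1.67 s.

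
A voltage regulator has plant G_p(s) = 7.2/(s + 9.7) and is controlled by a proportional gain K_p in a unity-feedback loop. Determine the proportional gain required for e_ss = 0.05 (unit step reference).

K_p = 25.6

The loop is type 0, so e_ss(step) = 1/(1 + K_pos) with K_pos = K_p·G_p(0).
G_p(0) = 0.7423. Require 1/(1 + K_p·0.7423) = 0.05, so 1 + 0.7423·K_p = 20.
K_p = (20 − 1)/0.7423 = 25.6.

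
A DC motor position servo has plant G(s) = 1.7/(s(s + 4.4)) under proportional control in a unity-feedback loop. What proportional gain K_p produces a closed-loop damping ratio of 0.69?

K_p = 5.98

Closed-loop characteristic equation: s² + 4.4s + K_p·1.7 = 0.
So ω_n = √(1.7K_p) and 2ζω_n = 4.4, giving ζ = 4.4/(2√(1.7K_p)).
Setting ζ = 0.69: √(1.7K_p) = 4.4/(2·0.69) = 3.188, so K_p = 10.17/1.7 = 5.98.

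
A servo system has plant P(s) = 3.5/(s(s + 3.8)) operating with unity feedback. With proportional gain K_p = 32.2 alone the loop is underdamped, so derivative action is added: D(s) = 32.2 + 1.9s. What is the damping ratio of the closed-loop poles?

ζ = 0.492

Forward path: (32.2 + 1.9s)·3.5/(s(s+3.8)). The closed-loop characteristic equation is s² + (3.8 + 3.5·1.9)s + 3.5·32.2 = 0.
That is s² + 10.45s + 112.7 = 0, so ω_n = 10.62 rad/s and ζ = 10.45/(2·10.62) = 0.4922.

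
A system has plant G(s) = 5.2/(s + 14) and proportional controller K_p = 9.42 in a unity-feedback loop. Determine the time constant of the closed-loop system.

τ = 0.0159 s

Closed-loop transfer function: T(s) = K_p·G(s)/(1 + K_p·G(s)) = 48.98/(s + 14 + 48.98) = 48.98/(s + 62.98).
Time constant τ = 1/62.98 = 0.0159 s.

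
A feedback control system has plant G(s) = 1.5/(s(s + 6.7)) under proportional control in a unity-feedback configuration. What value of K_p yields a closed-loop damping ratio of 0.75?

K_p = 13.3

Closed-loop characteristic equation: s² + 6.7s + K_p·1.5 = 0.
So ω_n = √(1.5K_p) and 2ζω_n = 6.7, giving ζ = 6.7/(2√(1.5K_p)).
Setting ζ = 0.75: √(1.5K_p) = 6.7/(2·0.75) = 4.467, so K_p = 19.95/1.5 = 13.3.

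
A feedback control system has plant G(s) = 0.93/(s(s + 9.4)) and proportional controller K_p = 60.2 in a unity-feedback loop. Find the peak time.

Closed-loop characteristic equation: s² + 9.4s + 55.99 = 0, so ω_n = 7.482 rad/s and ζ = 9.4/(2·7.482) = 0.6281.
Damped frequency ω_d = ω_n√(1−ζ²) = 5.822 rad/s, so peak time T_p = π/ω_d = 0.54 s.

T_p = 0.54 s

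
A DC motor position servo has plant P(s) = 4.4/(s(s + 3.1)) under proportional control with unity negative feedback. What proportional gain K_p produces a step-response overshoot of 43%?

From %OS = 100·exp(−πζ/√(1−ζ²)) = 43%, ζ = −ln(0.43)/√(π²+ln²(0.43)) = 0.2594.
Characteristic equation s² + 3.1s + 4.4K_p = 0 gives ζ = 3.1/(2√(4.4K_p)).
Setting ζ = 0.2594: √(4.4K_p) = 3.1/(2·0.2594) = 5.974, so K_p = 35.69/4.4 = 8.11.

K_p = 8.11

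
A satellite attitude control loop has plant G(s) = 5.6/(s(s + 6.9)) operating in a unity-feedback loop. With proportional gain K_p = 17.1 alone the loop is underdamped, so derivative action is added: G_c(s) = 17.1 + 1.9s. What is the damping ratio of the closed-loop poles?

ζ = 0.896

Forward path: (17.1 + 1.9s)·5.6/(s(s+6.9)). The closed-loop characteristic equation is s² + (6.9 + 5.6·1.9)s + 5.6·17.1 = 0.
That is s² + 17.54s + 95.76 = 0, so ω_n = 9.786 rad/s and ζ = 17.54/(2·9.786) = 0.8962.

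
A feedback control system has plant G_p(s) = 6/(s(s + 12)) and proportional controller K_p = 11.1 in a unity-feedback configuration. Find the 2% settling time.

T_s ≈ 0.667 s

The closed-loop denominator s² + 12s + 66.6 gives ω_n = √66.6 = 8.161 and ζ = 12/(2ω_n) = 0.7352.
2% settling time T_s ≈ 4/(ζω_n) = 4/6 = 0.667 s.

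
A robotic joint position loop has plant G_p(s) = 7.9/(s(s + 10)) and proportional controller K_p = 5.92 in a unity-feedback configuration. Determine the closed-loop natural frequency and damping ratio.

ω_n = 6.84 rad/s, ζ = 0.731

The closed-loop denominator is s(s+10) + 5.92·7.9 = s² + 10s + 46.77.
So ω_n² = 46.77 ⇒ ω_n = 6.839 rad/s, and ζ = 10/(2ω_n) = 0.731.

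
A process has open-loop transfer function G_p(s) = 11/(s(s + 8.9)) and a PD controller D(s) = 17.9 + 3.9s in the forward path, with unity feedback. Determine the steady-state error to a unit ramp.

The loop has one pole at the origin (type 1). Velocity error constant K_v = lim_{s→0} s·D(s)G_p(s) = 17.9·11/8.9 = 22.12.
Steady-state error to a unit ramp: e_ss = 1/K_v = 0.0452.

0.0452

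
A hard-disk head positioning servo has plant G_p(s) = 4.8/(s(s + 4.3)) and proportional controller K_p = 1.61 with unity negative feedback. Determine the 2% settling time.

T_s ≈ 1.86 s

Closed-loop characteristic equation: s² + 4.3s + 7.728 = 0, so ω_n = 2.78 rad/s and ζ = 4.3/(2·2.78) = 0.7734.
2% settling time T_s ≈ 4/(ζω_n) = 4/2.15 = 1.86 s.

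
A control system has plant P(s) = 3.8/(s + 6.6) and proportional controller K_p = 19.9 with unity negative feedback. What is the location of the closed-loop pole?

Closed-loop transfer function: T(s) = K_p·P(s)/(1 + K_p·P(s)) = 75.62/(s + 6.6 + 75.62) = 75.62/(s + 82.22).
The closed-loop pole is at s = −82.22.

s = -82.22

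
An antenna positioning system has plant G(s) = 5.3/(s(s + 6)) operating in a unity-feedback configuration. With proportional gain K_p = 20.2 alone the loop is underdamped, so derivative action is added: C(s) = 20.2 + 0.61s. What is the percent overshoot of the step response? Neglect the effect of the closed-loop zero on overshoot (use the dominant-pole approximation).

Forward path: (20.2 + 0.61s)·5.3/(s(s+6)). The closed-loop characteristic equation is s² + (6 + 5.3·0.61)s + 5.3·20.2 = 0.
That is s² + 9.233s + 107.1 = 0, so ω_n = 10.35 rad/s and ζ = 9.233/(2·10.35) = 0.4462.
%OS = 100·exp(−πζ/√(1−ζ²)) = 20.9%.

20.9%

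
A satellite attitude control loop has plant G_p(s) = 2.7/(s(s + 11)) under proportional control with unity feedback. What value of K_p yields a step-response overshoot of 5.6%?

K_p = 24.5

From %OS = 100·exp(−πζ/√(1−ζ²)) = 5.6%, ζ = −ln(0.056)/√(π²+ln²(0.056)) = 0.6761.
Characteristic equation s² + 11s + 2.7K_p = 0 gives ζ = 11/(2√(2.7K_p)).
Setting ζ = 0.6761: √(2.7K_p) = 11/(2·0.6761) = 8.135, so K_p = 66.18/2.7 = 24.5.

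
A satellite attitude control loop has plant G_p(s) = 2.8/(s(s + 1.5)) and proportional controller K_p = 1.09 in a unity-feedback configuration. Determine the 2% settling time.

Closed-loop characteristic equation: s² + 1.5s + 3.052 = 0, so ω_n = 1.747 rad/s and ζ = 1.5/(2·1.747) = 0.4293.
2% settling time T_s ≈ 4/(ζω_n) = 4/0.75 = 5.33 s.

T_s ≈ 5.33 s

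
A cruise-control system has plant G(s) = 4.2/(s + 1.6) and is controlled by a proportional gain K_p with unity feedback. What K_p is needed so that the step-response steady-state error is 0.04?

K_p = 9.14

The loop is type 0, so e_ss(step) = 1/(1 + K_pos) with K_pos = K_p·G(0).
G(0) = 2.625. Require 1/(1 + K_p·2.625) = 0.04, so 1 + 2.625·K_p = 25.
K_p = (25 − 1)/2.625 = 9.14.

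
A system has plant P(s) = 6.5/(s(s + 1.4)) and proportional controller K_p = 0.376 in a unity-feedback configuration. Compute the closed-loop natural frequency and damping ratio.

ω_n = 1.56 rad/s, ζ = 0.448

The closed-loop denominator is s(s+1.4) + 0.376·6.5 = s² + 1.4s + 2.444.
Matching s² + 2ζω_n s + ω_n²: ω_n = √2.444 = 1.563 rad/s and 2ζω_n = 1.4, so ζ = 1.4/(2·1.563) = 0.448.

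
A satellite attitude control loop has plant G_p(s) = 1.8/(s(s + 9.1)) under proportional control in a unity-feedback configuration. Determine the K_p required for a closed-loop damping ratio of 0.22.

K_p = 238

Closed-loop characteristic equation: s² + 9.1s + K_p·1.8 = 0.
So ω_n = √(1.8K_p) and 2ζω_n = 9.1, giving ζ = 9.1/(2√(1.8K_p)).
Setting ζ = 0.22: √(1.8K_p) = 9.1/(2·0.22) = 20.68, so K_p = 427.7/1.8 = 238.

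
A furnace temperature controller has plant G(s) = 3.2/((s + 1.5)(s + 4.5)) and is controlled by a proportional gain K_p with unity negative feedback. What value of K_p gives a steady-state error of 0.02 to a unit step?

K_p = 103

Steady-state error for a unit step on this type-0 loop is 1/(1 + K_p·G(0)).
G(0) = 0.4741. Require 1/(1 + K_p·0.4741) = 0.02, so 1 + 0.4741·K_p = 50.
K_p = (50 − 1)/0.4741 = 103.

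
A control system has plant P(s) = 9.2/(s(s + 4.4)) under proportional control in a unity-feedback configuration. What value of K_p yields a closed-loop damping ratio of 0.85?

Closed-loop characteristic equation: s² + 4.4s + K_p·9.2 = 0.
So ω_n = √(9.2K_p) and 2ζω_n = 4.4, giving ζ = 4.4/(2√(9.2K_p)).
Setting ζ = 0.85: √(9.2K_p) = 4.4/(2·0.85) = 2.588, so K_p = 6.699/9.2 = 0.728.

K_p = 0.728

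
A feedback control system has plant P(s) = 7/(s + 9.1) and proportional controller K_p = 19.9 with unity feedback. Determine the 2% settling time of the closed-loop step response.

Closed-loop transfer function: T(s) = K_p·P(s)/(1 + K_p·P(s)) = 139.3/(s + 9.1 + 139.3) = 139.3/(s + 148.4).
Time constant τ = 1/148.4 = 0.006739 s, so the 2% settling time is about 4τ = 0.027 s.

T_s ≈ 0.027 s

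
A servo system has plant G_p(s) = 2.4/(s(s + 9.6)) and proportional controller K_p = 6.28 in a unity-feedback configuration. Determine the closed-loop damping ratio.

The closed-loop denominator is s(s+9.6) + 6.28·2.4 = s² + 9.6s + 15.07.
Matching s² + 2ζω_n s + ω_n²: ω_n = √15.07 = 3.882 rad/s and 2ζω_n = 9.6, so ζ = 9.6/(2·3.882) = 1.24.

ζ = 1.24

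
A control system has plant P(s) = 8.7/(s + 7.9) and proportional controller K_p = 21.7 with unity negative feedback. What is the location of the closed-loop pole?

s = -196.7

Closed-loop transfer function: T(s) = K_p·P(s)/(1 + K_p·P(s)) = 188.8/(s + 7.9 + 188.8) = 188.8/(s + 196.7).
The closed-loop pole is at s = −196.7.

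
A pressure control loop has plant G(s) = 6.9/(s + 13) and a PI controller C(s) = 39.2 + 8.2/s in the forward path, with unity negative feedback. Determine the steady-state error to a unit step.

0

The open loop C(s)G(s) has a pole at the origin (type 1), so the static position error constant is infinite and e_ss = 1/(1+∞) = 0.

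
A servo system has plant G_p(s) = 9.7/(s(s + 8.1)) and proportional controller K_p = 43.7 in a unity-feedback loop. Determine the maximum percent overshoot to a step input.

53.2%

Closed-loop characteristic equation: s² + 8.1s + 423.9 = 0, so ω_n = 20.59 rad/s and ζ = 8.1/(2·20.59) = 0.1967.
%OS = 100·exp(−πζ/√(1−ζ²)) = 100·exp(−π·0.1967/√0.9613) = 53.2%.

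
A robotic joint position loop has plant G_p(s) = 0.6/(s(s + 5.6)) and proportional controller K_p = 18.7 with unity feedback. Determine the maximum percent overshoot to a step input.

From 1 + K_pG_p(s) = 0: s² + 5.6s + 11.22 = 0 ⇒ ω_n = 3.35, ζ = 0.8359.
%OS = 100·exp(−πζ/√(1−ζ²)) = 100·exp(−π·0.8359/√0.3012) = 0.836%.

0.836%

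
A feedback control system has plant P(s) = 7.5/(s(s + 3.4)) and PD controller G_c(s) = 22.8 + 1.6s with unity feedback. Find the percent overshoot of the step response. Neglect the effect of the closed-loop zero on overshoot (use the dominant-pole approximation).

Forward path: (22.8 + 1.6s)·7.5/(s(s+3.4)). The closed-loop characteristic equation is s² + (3.4 + 7.5·1.6)s + 7.5·22.8 = 0.
That is s² + 15.4s + 171 = 0, so ω_n = 13.08 rad/s and ζ = 15.4/(2·13.08) = 0.5888.
%OS = 100·exp(−πζ/√(1−ζ²)) = 10.1%.

10.1%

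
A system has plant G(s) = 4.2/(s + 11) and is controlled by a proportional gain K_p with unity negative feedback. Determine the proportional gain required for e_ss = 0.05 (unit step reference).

For a type-0 loop with proportional control, e_ss = 1/(1 + K_p·G(0)).
G(0) = 0.3818. Require 1/(1 + K_p·0.3818) = 0.05, so 1 + 0.3818·K_p = 20.
K_p = (20 − 1)/0.3818 = 49.8.

K_p = 49.8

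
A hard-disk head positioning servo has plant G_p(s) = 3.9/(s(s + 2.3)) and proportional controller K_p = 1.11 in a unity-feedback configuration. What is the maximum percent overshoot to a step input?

12.4%

Closed-loop characteristic equation: s² + 2.3s + 4.329 = 0, so ω_n = 2.081 rad/s and ζ = 2.3/(2·2.081) = 0.5527.
%OS = 100·exp(−πζ/√(1−ζ²)) = 100·exp(−π·0.5527/√0.6945) = 12.4%.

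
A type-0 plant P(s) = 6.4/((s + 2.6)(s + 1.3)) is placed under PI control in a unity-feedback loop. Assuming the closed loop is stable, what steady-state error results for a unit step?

The PI controller's integrator makes the forward path type 1, so e_ss to a step is zero.

0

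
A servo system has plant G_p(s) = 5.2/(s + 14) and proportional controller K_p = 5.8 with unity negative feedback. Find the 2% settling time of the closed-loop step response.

Closed-loop transfer function: T(s) = K_p·G_p(s)/(1 + K_p·G_p(s)) = 30.16/(s + 14 + 30.16) = 30.16/(s + 44.16).
Time constant τ = 1/44.16 = 0.02264 s, so the 2% settling time is about 4τ = 0.0906 s.

T_s ≈ 0.0906 s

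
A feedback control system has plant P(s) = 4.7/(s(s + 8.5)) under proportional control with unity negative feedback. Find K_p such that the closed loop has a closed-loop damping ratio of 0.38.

Closed-loop characteristic equation: s² + 8.5s + K_p·4.7 = 0.
So ω_n = √(4.7K_p) and 2ζω_n = 8.5, giving ζ = 8.5/(2√(4.7K_p)).
Setting ζ = 0.38: √(4.7K_p) = 8.5/(2·0.38) = 11.18, so K_p = 125.1/4.7 = 26.6.

K_p = 26.6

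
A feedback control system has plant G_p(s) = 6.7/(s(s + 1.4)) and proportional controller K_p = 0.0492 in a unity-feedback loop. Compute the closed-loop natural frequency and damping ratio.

ω_n = 0.574 rad/s, ζ = 1.22

1 + K_p·G_p(s) = 0 gives s² + 1.4s + 0.3296 = 0.
Matching s² + 2ζω_n s + ω_n²: ω_n = √0.3296 = 0.5741 rad/s and 2ζω_n = 1.4, so ζ = 1.4/(2·0.5741) = 1.22.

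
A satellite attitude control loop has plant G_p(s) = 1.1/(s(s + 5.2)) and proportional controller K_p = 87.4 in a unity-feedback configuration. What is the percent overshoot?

42.1%

From 1 + K_pG_p(s) = 0: s² + 5.2s + 96.14 = 0 ⇒ ω_n = 9.805, ζ = 0.2652.
%OS = 100·exp(−πζ/√(1−ζ²)) = 100·exp(−π·0.2652/√0.9297) = 42.1%.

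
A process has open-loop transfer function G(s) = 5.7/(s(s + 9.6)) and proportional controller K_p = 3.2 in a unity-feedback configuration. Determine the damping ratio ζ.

ζ = 1.12

The closed-loop denominator is s(s+9.6) + 3.2·5.7 = s² + 9.6s + 18.24.
Matching s² + 2ζω_n s + ω_n²: ω_n = √18.24 = 4.271 rad/s and 2ζω_n = 9.6, so ζ = 9.6/(2·4.271) = 1.12.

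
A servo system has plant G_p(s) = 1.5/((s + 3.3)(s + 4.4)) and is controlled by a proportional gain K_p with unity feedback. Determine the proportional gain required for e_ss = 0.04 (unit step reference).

Steady-state error for a unit step on this type-0 loop is 1/(1 + K_p·G_p(0)).
G_p(0) = 0.1033. Require 1/(1 + K_p·0.1033) = 0.04, so 1 + 0.1033·K_p = 25.
K_p = (25 − 1)/0.1033 = 232.

K_p = 232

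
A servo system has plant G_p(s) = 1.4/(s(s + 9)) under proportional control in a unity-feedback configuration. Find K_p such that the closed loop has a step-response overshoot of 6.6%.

K_p = 33.8

From %OS = 100·exp(−πζ/√(1−ζ²)) = 6.6%, ζ = −ln(0.066)/√(π²+ln²(0.066)) = 0.6543.
Characteristic equation s² + 9s + 1.4K_p = 0 gives ζ = 9/(2√(1.4K_p)).
Setting ζ = 0.6543: √(1.4K_p) = 9/(2·0.6543) = 6.878, so K_p = 47.3/1.4 = 33.8.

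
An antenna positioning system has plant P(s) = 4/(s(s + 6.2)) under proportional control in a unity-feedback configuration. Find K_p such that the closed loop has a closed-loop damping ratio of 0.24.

K_p = 41.7

Closed-loop characteristic equation: s² + 6.2s + K_p·4 = 0.
So ω_n = √(4K_p) and 2ζω_n = 6.2, giving ζ = 6.2/(2√(4K_p)).
Setting ζ = 0.24: √(4K_p) = 6.2/(2·0.24) = 12.92, so K_p = 166.8/4 = 41.7.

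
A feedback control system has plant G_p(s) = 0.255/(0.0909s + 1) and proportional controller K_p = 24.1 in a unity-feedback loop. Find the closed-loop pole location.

s = -78.61

Closed loop: T(s) = K_p·G_p/(1+K_p·G_p) = 6.146/(0.0909s + 1 + 6.146), with pole at s = −(1 + 6.146)/0.0909 = −78.61.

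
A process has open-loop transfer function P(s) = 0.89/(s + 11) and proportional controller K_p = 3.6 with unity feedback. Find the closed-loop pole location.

Closed-loop transfer function: T(s) = K_p·P(s)/(1 + K_p·P(s)) = 3.204/(s + 11 + 3.204) = 3.204/(s + 14.2).
The closed-loop pole is at s = −14.2.

s = -14.2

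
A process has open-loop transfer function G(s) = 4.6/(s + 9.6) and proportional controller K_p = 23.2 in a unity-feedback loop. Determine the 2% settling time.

Closed-loop transfer function: T(s) = K_p·G(s)/(1 + K_p·G(s)) = 106.7/(s + 9.6 + 106.7) = 106.7/(s + 116.3).
Time constant τ = 1/116.3 = 0.008597 s, so the 2% settling time is about 4τ = 0.0344 s.

T_s ≈ 0.0344 s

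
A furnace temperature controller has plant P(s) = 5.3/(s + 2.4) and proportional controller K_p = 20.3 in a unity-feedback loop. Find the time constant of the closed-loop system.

τ = 0.00909 s

Closed-loop transfer function: T(s) = K_p·P(s)/(1 + K_p·P(s)) = 107.6/(s + 2.4 + 107.6) = 107.6/(s + 110).
Time constant τ = 1/110 = 0.00909 s.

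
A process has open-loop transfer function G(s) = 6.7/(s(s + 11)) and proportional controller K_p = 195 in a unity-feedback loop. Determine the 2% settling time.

The closed-loop denominator s² + 11s + 1306 gives ω_n = √1306 = 36.15 and ζ = 11/(2ω_n) = 0.1522.
2% settling time T_s ≈ 4/(ζω_n) = 4/5.5 = 0.727 s.

T_s ≈ 0.727 s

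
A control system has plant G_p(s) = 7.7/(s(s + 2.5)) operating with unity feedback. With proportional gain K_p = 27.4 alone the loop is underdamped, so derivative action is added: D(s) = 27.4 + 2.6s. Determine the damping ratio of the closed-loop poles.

Forward path: (27.4 + 2.6s)·7.7/(s(s+2.5)). The closed-loop characteristic equation is s² + (2.5 + 7.7·2.6)s + 7.7·27.4 = 0.
That is s² + 22.52s + 211 = 0, so ω_n = 14.53 rad/s and ζ = 22.52/(2·14.53) = 0.7752.

ζ = 0.775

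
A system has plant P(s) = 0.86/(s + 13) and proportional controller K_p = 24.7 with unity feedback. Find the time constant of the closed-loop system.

Closed-loop transfer function: T(s) = K_p·P(s)/(1 + K_p·P(s)) = 21.24/(s + 13 + 21.24) = 21.24/(s + 34.24).
Time constant τ = 1/34.24 = 0.0292 s.

τ = 0.0292 s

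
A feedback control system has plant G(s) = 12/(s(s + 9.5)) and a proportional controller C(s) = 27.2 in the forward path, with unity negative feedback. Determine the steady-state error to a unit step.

0

The open loop C(s)G(s) has a pole at the origin (type 1), so the static position error constant is infinite and e_ss = 1/(1+∞) = 0.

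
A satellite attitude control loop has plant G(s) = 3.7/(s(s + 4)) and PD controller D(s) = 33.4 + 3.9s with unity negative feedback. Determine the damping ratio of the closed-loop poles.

ζ = 0.829

Forward path: (33.4 + 3.9s)·3.7/(s(s+4)). The closed-loop characteristic equation is s² + (4 + 3.7·3.9)s + 3.7·33.4 = 0.
That is s² + 18.43s + 123.6 = 0, so ω_n = 11.12 rad/s and ζ = 18.43/(2·11.12) = 0.8289.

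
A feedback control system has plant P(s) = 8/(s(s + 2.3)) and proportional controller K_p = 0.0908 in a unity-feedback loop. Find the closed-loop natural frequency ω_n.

With unity feedback the closed-loop characteristic equation is s² + 2.3s + 0.0908·8 = s² + 2.3s + 0.7264 = 0.
Matching s² + 2ζω_n s + ω_n²: ω_n = √0.7264 = 0.8523 rad/s and 2ζω_n = 2.3, so ζ = 2.3/(2·0.8523) = 1.35.

ω_n = 0.852 rad/s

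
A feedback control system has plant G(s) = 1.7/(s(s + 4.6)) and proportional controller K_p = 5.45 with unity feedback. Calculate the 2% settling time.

T_s ≈ 1.74 s

From 1 + K_pG(s) = 0: s² + 4.6s + 9.265 = 0 ⇒ ω_n = 3.044, ζ = 0.7556.
2% settling time T_s ≈ 4/(ζω_n) = 4/2.3 = 1.74 s.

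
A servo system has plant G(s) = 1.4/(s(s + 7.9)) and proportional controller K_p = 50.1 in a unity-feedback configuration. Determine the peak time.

T_p = 0.425 s

From 1 + K_pG(s) = 0: s² + 7.9s + 70.14 = 0 ⇒ ω_n = 8.375, ζ = 0.4716.
Damped frequency ω_d = ω_n√(1−ζ²) = 7.385 rad/s, so peak time T_p = π/ω_d = 0.425 s.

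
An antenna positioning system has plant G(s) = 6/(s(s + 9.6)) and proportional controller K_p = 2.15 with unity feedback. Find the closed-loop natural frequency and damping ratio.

ω_n = 3.59 rad/s, ζ = 1.34

With unity feedback the closed-loop characteristic equation is s² + 9.6s + 2.15·6 = s² + 9.6s + 12.9 = 0.
Matching s² + 2ζω_n s + ω_n²: ω_n = √12.9 = 3.592 rad/s and 2ζω_n = 9.6, so ζ = 9.6/(2·3.592) = 1.34.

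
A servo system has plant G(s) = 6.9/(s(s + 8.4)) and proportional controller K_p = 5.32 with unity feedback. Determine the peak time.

T_p = 0.719 s

From 1 + K_pG(s) = 0: s² + 8.4s + 36.71 = 0 ⇒ ω_n = 6.059, ζ = 0.6932.
Damped frequency ω_d = ω_n√(1−ζ²) = 4.367 rad/s, so peak time T_p = π/ω_d = 0.719 s.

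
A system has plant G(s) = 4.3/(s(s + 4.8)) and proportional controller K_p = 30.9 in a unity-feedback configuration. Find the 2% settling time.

Closed-loop characteristic equation: s² + 4.8s + 132.9 = 0, so ω_n = 11.53 rad/s and ζ = 4.8/(2·11.53) = 0.2082.
2% settling time T_s ≈ 4/(ζω_n) = 4/2.4 = 1.67 s.

T_s ≈ 1.67 s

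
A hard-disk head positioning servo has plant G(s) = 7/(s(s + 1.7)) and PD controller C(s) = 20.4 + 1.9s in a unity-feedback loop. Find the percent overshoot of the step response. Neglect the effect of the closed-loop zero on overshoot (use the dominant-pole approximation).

Forward path: (20.4 + 1.9s)·7/(s(s+1.7)). The closed-loop characteristic equation is s² + (1.7 + 7·1.9)s + 7·20.4 = 0.
That is s² + 15s + 142.8 = 0, so ω_n = 11.95 rad/s and ζ = 15/(2·11.95) = 0.6276.
%OS = 100·exp(−πζ/√(1−ζ²)) = 7.94%.

7.94%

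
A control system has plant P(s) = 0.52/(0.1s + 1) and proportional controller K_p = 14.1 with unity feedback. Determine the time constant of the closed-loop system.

Closed loop: T(s) = K_p·P/(1+K_p·P) = 7.332/(0.1s + 1 + 7.332), with pole at s = −(1 + 7.332)/0.1 = −83.32.
Closed-loop time constant τ = 1/83.32 = 0.012 s.

τ = 0.012 s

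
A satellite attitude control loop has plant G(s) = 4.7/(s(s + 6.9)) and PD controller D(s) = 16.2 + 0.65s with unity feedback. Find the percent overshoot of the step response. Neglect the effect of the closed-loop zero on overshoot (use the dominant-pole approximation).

Forward path: (16.2 + 0.65s)·4.7/(s(s+6.9)). The closed-loop characteristic equation is s² + (6.9 + 4.7·0.65)s + 4.7·16.2 = 0.
That is s² + 9.955s + 76.14 = 0, so ω_n = 8.726 rad/s and ζ = 9.955/(2·8.726) = 0.5704.
%OS = 100·exp(−πζ/√(1−ζ²)) = 11.3%.

11.3%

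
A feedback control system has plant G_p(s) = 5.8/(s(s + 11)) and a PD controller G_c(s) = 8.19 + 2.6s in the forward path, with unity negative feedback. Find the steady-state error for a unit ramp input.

0.232

The loop has one pole at the origin (type 1). Velocity error constant K_v = lim_{s→0} s·G_c(s)G_p(s) = 8.19·5.8/11 = 4.318.
Steady-state error to a unit ramp: e_ss = 1/K_v = 0.232.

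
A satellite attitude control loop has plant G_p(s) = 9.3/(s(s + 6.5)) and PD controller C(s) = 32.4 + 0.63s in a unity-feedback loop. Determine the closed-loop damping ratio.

ζ = 0.356

Forward path: (32.4 + 0.63s)·9.3/(s(s+6.5)). The closed-loop characteristic equation is s² + (6.5 + 9.3·0.63)s + 9.3·32.4 = 0.
That is s² + 12.36s + 301.3 = 0, so ω_n = 17.36 rad/s and ζ = 12.36/(2·17.36) = 0.356.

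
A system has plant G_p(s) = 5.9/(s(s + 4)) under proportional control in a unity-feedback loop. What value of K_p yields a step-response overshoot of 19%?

K_p = 3.1

From %OS = 100·exp(−πζ/√(1−ζ²)) = 19%, ζ = −ln(0.19)/√(π²+ln²(0.19)) = 0.4673.
Characteristic equation s² + 4s + 5.9K_p = 0 gives ζ = 4/(2√(5.9K_p)).
Setting ζ = 0.4673: √(5.9K_p) = 4/(2·0.4673) = 4.279, so K_p = 18.31/5.9 = 3.1.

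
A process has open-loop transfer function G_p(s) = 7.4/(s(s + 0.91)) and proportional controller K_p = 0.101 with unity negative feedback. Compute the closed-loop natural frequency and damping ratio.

ω_n = 0.865 rad/s, ζ = 0.526

1 + K_p·G_p(s) = 0 gives s² + 0.91s + 0.7474 = 0.
So ω_n² = 0.7474 ⇒ ω_n = 0.8645 rad/s, and ζ = 0.91/(2ω_n) = 0.526.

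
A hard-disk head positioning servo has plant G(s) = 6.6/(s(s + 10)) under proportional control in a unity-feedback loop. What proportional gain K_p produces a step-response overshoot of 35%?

From %OS = 100·exp(−πζ/√(1−ζ²)) = 35%, ζ = −ln(0.35)/√(π²+ln²(0.35)) = 0.3169.
Characteristic equation s² + 10s + 6.6K_p = 0 gives ζ = 10/(2√(6.6K_p)).
Setting ζ = 0.3169: √(6.6K_p) = 10/(2·0.3169) = 15.78, so K_p = 248.9/6.6 = 37.7.

K_p = 37.7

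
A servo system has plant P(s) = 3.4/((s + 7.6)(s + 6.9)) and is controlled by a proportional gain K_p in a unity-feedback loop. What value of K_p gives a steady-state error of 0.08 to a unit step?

K_p = 177

The loop is type 0, so e_ss(step) = 1/(1 + K_pos) with K_pos = K_p·P(0).
P(0) = 0.06484. Require 1/(1 + K_p·0.06484) = 0.08, so 1 + 0.06484·K_p = 12.5.
K_p = (12.5 − 1)/0.06484 = 177.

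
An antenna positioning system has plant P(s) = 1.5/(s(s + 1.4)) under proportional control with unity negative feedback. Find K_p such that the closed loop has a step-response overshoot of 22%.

K_p = 1.73

From %OS = 100·exp(−πζ/√(1−ζ²)) = 22%, ζ = −ln(0.22)/√(π²+ln²(0.22)) = 0.4342.
Characteristic equation s² + 1.4s + 1.5K_p = 0 gives ζ = 1.4/(2√(1.5K_p)).
Setting ζ = 0.4342: √(1.5K_p) = 1.4/(2·0.4342) = 1.612, so K_p = 2.599/1.5 = 1.73.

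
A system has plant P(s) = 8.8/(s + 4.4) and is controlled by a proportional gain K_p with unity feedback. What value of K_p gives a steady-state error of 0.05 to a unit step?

The loop is type 0, so e_ss(step) = 1/(1 + K_pos) with K_pos = K_p·P(0).
P(0) = 2. Require 1/(1 + K_p·2) = 0.05, so 1 + 2·K_p = 20.
K_p = (20 − 1)/2 = 9.5.

K_p = 9.5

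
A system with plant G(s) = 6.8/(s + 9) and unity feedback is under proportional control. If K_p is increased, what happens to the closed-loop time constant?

The closed-loop bandwidth 9+K_p·6.8 grows with K_p, so τ shrinks.

decrease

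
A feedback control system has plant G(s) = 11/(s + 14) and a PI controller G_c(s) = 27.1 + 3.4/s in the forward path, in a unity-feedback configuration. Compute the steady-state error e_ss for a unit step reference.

The open loop G_c(s)G(s) has a pole at the origin (type 1), so the static position error constant is infinite and e_ss = 1/(1+∞) = 0.

0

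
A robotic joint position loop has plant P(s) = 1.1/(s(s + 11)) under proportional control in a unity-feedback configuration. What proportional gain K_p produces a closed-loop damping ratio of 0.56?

K_p = 87.7

Closed-loop characteristic equation: s² + 11s + K_p·1.1 = 0.
So ω_n = √(1.1K_p) and 2ζω_n = 11, giving ζ = 11/(2√(1.1K_p)).
Setting ζ = 0.56: √(1.1K_p) = 11/(2·0.56) = 9.821, so K_p = 96.46/1.1 = 87.7.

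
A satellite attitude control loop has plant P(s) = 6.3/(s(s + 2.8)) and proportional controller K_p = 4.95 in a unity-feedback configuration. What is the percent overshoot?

44.3%

The closed-loop denominator s² + 2.8s + 31.18 gives ω_n = √31.18 = 5.584 and ζ = 2.8/(2ω_n) = 0.2507.
%OS = 100·exp(−πζ/√(1−ζ²)) = 100·exp(−π·0.2507/√0.9371) = 44.3%.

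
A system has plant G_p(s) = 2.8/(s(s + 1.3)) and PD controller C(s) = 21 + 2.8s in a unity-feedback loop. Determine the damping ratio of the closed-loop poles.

ζ = 0.596

Forward path: (21 + 2.8s)·2.8/(s(s+1.3)). The closed-loop characteristic equation is s² + (1.3 + 2.8·2.8)s + 2.8·21 = 0.
That is s² + 9.14s + 58.8 = 0, so ω_n = 7.668 rad/s and ζ = 9.14/(2·7.668) = 0.596.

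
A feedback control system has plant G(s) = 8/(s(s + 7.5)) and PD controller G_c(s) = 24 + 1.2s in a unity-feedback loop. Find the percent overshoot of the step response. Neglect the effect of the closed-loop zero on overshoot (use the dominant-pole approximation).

Forward path: (24 + 1.2s)·8/(s(s+7.5)). The closed-loop characteristic equation is s² + (7.5 + 8·1.2)s + 8·24 = 0.
That is s² + 17.1s + 192 = 0, so ω_n = 13.86 rad/s and ζ = 17.1/(2·13.86) = 0.617.
%OS = 100·exp(−πζ/√(1−ζ²)) = 8.51%.

8.51%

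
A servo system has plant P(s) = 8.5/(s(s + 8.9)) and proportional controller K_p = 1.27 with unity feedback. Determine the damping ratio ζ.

1 + K_p·P(s) = 0 gives s² + 8.9s + 10.79 = 0.
Matching s² + 2ζω_n s + ω_n²: ω_n = √10.79 = 3.286 rad/s and 2ζω_n = 8.9, so ζ = 8.9/(2·3.286) = 1.35.

ζ = 1.35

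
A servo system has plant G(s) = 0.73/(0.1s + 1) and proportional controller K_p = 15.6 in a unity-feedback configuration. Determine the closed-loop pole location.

Closed loop: T(s) = K_p·G/(1+K_p·G) = 11.39/(0.1s + 1 + 11.39), with pole at s = −(1 + 11.39)/0.1 = −123.9.

s = -123.9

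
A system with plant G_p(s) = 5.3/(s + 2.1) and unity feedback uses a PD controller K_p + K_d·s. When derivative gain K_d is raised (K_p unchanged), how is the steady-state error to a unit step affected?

K_d affects only the transient (the s-coefficient); the DC loop gain, and hence e_ss, depends only on K_p.

unchanged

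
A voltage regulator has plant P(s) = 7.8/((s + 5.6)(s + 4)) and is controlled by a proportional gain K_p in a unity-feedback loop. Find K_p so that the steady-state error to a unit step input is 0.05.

The loop is type 0, so e_ss(step) = 1/(1 + K_pos) with K_pos = K_p·P(0).
P(0) = 0.3482. Require 1/(1 + K_p·0.3482) = 0.05, so 1 + 0.3482·K_p = 20.
K_p = (20 − 1)/0.3482 = 54.6.

K_p = 54.6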